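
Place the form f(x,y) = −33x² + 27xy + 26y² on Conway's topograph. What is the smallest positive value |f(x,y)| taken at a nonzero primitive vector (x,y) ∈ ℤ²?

river: ρ → (26,25,-34)
river: ρ → (-34,43,17)
river: ρ → (17,59,-10)
river: ρ → (-10,61,11)
river: ρ → (11,49,-40)
river: ρ → (-40,31,20)
river: ρ → (20,49,-22)
river: ρ → (-22,39,30)
river: ρ → (30,21,-31)
river: ρ → (-31,41,20)
river: ρ → (20,39,-33)
river: ρ → (-33,27,26)
closes: descent 0, river 12
min |a| on river = 10

10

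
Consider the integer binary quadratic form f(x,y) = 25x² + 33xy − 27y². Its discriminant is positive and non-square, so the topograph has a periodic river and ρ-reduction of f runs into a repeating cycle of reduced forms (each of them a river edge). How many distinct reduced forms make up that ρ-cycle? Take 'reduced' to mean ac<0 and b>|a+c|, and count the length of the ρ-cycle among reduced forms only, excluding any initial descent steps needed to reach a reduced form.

D = 3789, ⌊√D⌋ = 61
river: ρ → (-27,21,31)
river: ρ → (31,41,-17)
river: ρ → (-17,61,1)
river: ρ → (1,61,-17)
river: ρ → (-17,41,31)
river: ρ → (31,21,-27)
river: ρ → (-27,33,25)
river: ρ → (25,17,-35)
river: ρ → (-35,53,7)
river: ρ → (7,59,-11)
river: ρ → (-11,51,27)
river: ρ → (27,57,-5)
river: ρ → (-5,53,49)
river: ρ → (49,45,-9)
river: ρ → (-9,45,49)
river: ρ → (49,53,-5)
river: ρ → (-5,57,27)
river: ρ → (27,51,-11)
river: ρ → (-11,59,7)
river: ρ → (7,53,-35)
river: ρ → (-35,17,25)
river: ρ → (25,33,-27)
ρ-cycle length = 22 (tail of 0 descent steps not counted)

22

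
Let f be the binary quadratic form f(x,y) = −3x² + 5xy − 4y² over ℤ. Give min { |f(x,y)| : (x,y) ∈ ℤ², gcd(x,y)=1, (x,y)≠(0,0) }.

translate: b→1 (≡-5 mod 6), so (3,-5,4)→(3,1,2)
flip: (3,1,2)→(2,-1,3)
reduced (well bottom): (2,-1,3) with a≤c, −a<b≤a
well minimum |f| = |-2| = 2 (negative-definite)

2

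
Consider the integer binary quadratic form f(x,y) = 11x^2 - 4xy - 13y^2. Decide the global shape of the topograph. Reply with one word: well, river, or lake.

D = b²−4ac = (-4)² − 4·11·(-13) = 588
D > 0 non-square ⇒ indefinite ⇒ periodic river

river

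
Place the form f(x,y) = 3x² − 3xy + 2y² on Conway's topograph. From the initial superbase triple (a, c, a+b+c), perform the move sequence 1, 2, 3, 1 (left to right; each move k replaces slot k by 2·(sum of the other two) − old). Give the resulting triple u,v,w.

start (3,2,2) = (f(1,0),f(0,1),f(1,1))
replace slot 1: 2·(2+2) − 3 = 5 → (5,2,2)
replace slot 2: 2·(5+2) − 2 = 12 → (5,12,2)
replace slot 3: 2·(5+12) − 2 = 32 → (5,12,32)
replace slot 1: 2·(12+32) − 5 = 83 → (83,12,32)

83,12,32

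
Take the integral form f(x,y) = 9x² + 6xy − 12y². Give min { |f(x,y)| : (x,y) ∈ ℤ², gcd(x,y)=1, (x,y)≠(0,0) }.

river: ρ → (-12,18,3)
river: ρ → (3,18,-12)
river: ρ → (-12,6,9)
river: ρ → (9,12,-9)
river: ρ → (-9,6,12)
river: ρ → (12,18,-3)
river: ρ → (-3,18,12)
river: ρ → (12,6,-9)
river: ρ → (-9,12,9)
river: ρ → (9,6,-12)
closes: descent 0, river 10
min |a| on river = 3

3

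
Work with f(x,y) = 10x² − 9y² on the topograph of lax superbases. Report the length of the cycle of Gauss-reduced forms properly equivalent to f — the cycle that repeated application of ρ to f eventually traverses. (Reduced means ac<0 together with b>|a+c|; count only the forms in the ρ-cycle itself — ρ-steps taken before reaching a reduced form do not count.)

D = 360, ⌊√D⌋ = 18
descent: ρ → (-9,18,1)  [lands on river]
river: ρ → (1,18,-9)
ρ-cycle length = 2 (tail of 1 descent step not counted)

2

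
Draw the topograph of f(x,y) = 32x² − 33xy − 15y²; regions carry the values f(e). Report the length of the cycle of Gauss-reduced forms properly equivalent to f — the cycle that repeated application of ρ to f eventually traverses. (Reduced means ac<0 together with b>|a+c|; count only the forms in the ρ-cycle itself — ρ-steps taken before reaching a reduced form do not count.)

D = 3009, ⌊√D⌋ = 54
descent: ρ → (-15,33,32)  [lands on river]
river: ρ → (32,31,-16)
river: ρ → (-16,33,30)
river: ρ → (30,27,-19)
river: ρ → (-19,49,8)
river: ρ → (8,47,-25)
river: ρ → (-25,53,2)
river: ρ → (2,51,-51)
river: ρ → (-51,51,2)
river: ρ → (2,53,-25)
river: ρ → (-25,47,8)
river: ρ → (8,49,-19)
river: ρ → (-19,27,30)
river: ρ → (30,33,-16)
river: ρ → (-16,31,32)
river: ρ → (32,33,-15)
river: ρ → (-15,27,38)
river: ρ → (38,49,-4)
river: ρ → (-4,47,50)
river: ρ → (50,53,-1)
river: ρ → (-1,53,50)
river: ρ → (50,47,-4)
river: ρ → (-4,49,38)
river: ρ → (38,27,-15)
ρ-cycle length = 24 (tail of 1 descent step not counted)

24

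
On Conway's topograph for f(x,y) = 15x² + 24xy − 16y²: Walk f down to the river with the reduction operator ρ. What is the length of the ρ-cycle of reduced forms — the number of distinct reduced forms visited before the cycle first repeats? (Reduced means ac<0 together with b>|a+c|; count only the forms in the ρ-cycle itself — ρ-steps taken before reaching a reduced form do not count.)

D = 1536, ⌊√D⌋ = 39
river: ρ → (-16,8,23)
river: ρ → (23,38,-1)
river: ρ → (-1,38,23)
river: ρ → (23,8,-16)
river: ρ → (-16,24,15)
river: ρ → (15,36,-4)
river: ρ → (-4,36,15)
river: ρ → (15,24,-16)
ρ-cycle length = 8 (tail of 0 descent steps not counted)

8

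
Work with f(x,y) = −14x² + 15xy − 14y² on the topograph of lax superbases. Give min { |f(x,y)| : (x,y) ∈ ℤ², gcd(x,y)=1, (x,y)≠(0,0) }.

translate: b→13 (≡-15 mod 28), so (14,-15,14)→(14,13,13)
flip: (14,13,13)→(13,-13,14)
translate: b→13 (≡-13 mod 26), so (13,-13,14)→(13,13,14)
reduced (well bottom): (13,13,14) with a≤c, −a<b≤a
well minimum |f| = |-13| = 13 (negative-definite)

13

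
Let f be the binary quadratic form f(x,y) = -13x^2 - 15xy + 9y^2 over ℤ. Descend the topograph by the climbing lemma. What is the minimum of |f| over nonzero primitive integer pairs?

descent: ρ → (9,15,-13)  [lands on river]
river: ρ → (-13,11,11)
river: ρ → (11,11,-13)
river: ρ → (-13,15,9)
river: ρ → (9,21,-7)
river: ρ → (-7,21,9)
closes: descent 1, river 6
min |a| on river = 7

7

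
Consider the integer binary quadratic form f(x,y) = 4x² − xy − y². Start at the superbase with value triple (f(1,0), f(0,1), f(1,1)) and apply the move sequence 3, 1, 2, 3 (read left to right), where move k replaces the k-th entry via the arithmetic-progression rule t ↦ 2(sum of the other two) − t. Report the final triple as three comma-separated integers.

start (4,-1,2) = (f(1,0),f(0,1),f(1,1))
replace slot 3: 2·(4+(-1)) − 2 = 4 → (4,-1,4)
replace slot 1: 2·((-1)+4) − 4 = 2 → (2,-1,4)
replace slot 2: 2·(2+4) − (-1) = 13 → (2,13,4)
replace slot 3: 2·(2+13) − 4 = 26 → (2,13,26)

2,13,26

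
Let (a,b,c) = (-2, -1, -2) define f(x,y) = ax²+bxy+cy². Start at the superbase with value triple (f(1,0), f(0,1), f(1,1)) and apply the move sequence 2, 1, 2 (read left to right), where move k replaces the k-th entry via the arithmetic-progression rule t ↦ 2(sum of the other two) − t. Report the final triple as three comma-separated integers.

start (-2,-2,-5) = (f(1,0),f(0,1),f(1,1))
replace slot 2: 2·((-2)+(-5)) − (-2) = -12 → (-2,-12,-5)
replace slot 1: 2·((-12)+(-5)) − (-2) = -32 → (-32,-12,-5)
replace slot 2: 2·((-32)+(-5)) − (-12) = -62 → (-32,-62,-5)

-32,-62,-5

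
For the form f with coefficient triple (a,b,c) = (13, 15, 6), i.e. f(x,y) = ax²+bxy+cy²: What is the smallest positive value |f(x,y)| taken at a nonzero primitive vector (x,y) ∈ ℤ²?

translate: b→-11 (≡15 mod 26), so (13,15,6)→(13,-11,4)
flip: (13,-11,4)→(4,11,13)
translate: b→3 (≡11 mod 8), so (4,11,13)→(4,3,6)
reduced (well bottom): (4,3,6) with a≤c, −a<b≤a
well minimum = a = 4

4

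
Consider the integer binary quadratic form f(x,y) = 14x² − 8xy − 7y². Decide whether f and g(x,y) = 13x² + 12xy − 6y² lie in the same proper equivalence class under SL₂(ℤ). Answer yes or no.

D₁ = 456, D₂ = 456
river cycle of f (length 6): (-7, 8, 14), (14, 20, -1), (-1, 20, 14), (14, 8, -7), (-7, 20, 2), (2, 20, -7)
river cycle of g (length 10): (-6, 12, 13), (13, 14, -5), (-5, 16, 10), (10, 4, -11), (-11, 18, 3), (3, 18, -11), (-11, 4, 10), (10, 16, -5), (-5, 14, 13), (13, 12, -6)
cycles differ ⇒ inequivalent

no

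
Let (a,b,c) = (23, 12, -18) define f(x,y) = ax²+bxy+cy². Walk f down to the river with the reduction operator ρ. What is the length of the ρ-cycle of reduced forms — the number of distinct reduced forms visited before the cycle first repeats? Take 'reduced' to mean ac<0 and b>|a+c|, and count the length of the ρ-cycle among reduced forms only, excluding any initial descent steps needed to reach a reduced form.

D = 1800, ⌊√D⌋ = 42
river: ρ → (-18,24,17)
river: ρ → (17,10,-25)
river: ρ → (-25,40,2)
river: ρ → (2,40,-25)
river: ρ → (-25,10,17)
river: ρ → (17,24,-18)
river: ρ → (-18,12,23)
river: ρ → (23,34,-7)
river: ρ → (-7,36,18)
river: ρ → (18,36,-7)
river: ρ → (-7,34,23)
river: ρ → (23,12,-18)
ρ-cycle length = 12 (tail of 0 descent steps not counted)

12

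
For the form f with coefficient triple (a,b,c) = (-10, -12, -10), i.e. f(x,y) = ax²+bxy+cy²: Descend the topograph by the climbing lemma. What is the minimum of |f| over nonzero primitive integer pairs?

translate: b→-8 (≡12 mod 20), so (10,12,10)→(10,-8,8)
flip: (10,-8,8)→(8,8,10)
reduced (well bottom): (8,8,10) with a≤c, −a<b≤a
well minimum |f| = |-8| = 8 (negative-definite)

8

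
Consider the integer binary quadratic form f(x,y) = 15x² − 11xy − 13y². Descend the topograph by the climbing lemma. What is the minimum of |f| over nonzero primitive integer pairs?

descent: ρ → (-13,11,15)  [lands on river]
river: ρ → (15,19,-9)
river: ρ → (-9,17,17)
river: ρ → (17,17,-9)
river: ρ → (-9,19,15)
river: ρ → (15,11,-13)
river: ρ → (-13,15,13)
river: ρ → (13,11,-15)
river: ρ → (-15,19,9)
river: ρ → (9,17,-17)
river: ρ → (-17,17,9)
river: ρ → (9,19,-15)
river: ρ → (-15,11,13)
river: ρ → (13,15,-13)
closes: descent 1, river 14
min |a| on river = 9

9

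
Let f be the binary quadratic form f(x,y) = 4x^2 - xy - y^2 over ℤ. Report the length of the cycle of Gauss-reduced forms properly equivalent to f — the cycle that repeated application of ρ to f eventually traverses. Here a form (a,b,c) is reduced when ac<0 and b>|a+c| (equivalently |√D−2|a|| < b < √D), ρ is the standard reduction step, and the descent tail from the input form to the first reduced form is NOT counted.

D = 17, ⌊√D⌋ = 4
descent: ρ → (-1,3,2)  [lands on river]
river: ρ → (2,1,-2)
river: ρ → (-2,3,1)
river: ρ → (1,3,-2)
river: ρ → (-2,1,2)
river: ρ → (2,3,-1)
ρ-cycle length = 6 (tail of 1 descent step not counted)

6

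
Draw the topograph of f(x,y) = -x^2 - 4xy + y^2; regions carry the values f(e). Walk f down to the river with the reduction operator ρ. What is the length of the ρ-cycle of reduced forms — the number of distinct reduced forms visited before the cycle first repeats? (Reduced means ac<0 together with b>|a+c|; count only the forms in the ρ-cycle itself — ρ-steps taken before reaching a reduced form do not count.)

D = 20, ⌊√D⌋ = 4
descent: ρ → (1,4,-1)  [lands on river]
river: ρ → (-1,4,1)
ρ-cycle length = 2 (tail of 1 descent step not counted)

2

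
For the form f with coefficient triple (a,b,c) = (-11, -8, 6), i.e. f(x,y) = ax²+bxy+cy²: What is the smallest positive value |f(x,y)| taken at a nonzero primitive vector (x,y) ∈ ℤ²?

descent: ρ → (6,8,-11)  [lands on river]
river: ρ → (-11,14,3)
river: ρ → (3,16,-6)
river: ρ → (-6,8,11)
river: ρ → (11,14,-3)
river: ρ → (-3,16,6)
closes: descent 1, river 6
min |a| on river = 3

3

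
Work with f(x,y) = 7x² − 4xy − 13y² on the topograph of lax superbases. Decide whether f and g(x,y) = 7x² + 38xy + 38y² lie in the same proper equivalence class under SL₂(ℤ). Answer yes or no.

D₁ = 380, D₂ = 380
river cycle of f (length 4): (7, 10, -10), (-10, 10, 7), (7, 18, -2), (-2, 18, 7)
river cycle of g (length 4): (7, 18, -2), (-2, 18, 7), (7, 10, -10), (-10, 10, 7)
cycles coincide ⇒ equivalent

yes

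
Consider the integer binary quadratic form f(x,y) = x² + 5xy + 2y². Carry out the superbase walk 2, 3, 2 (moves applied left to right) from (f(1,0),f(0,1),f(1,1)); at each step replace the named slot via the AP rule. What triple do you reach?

start (1,2,8) = (f(1,0),f(0,1),f(1,1))
replace slot 2: 2·(1+8) − 2 = 16 → (1,16,8)
replace slot 3: 2·(1+16) − 8 = 26 → (1,16,26)
replace slot 2: 2·(1+26) − 16 = 38 → (1,38,26)

1,38,26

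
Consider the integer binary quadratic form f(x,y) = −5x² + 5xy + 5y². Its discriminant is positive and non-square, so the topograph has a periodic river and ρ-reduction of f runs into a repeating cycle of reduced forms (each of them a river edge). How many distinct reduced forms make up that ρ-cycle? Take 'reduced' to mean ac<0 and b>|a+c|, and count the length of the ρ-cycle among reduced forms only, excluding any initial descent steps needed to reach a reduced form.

D = 125, ⌊√D⌋ = 11
river: ρ → (5,5,-5)
river: ρ → (-5,5,5)
ρ-cycle length = 2 (tail of 0 descent steps not counted)

2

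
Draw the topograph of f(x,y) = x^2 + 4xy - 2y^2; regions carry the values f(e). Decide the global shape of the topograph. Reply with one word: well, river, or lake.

D = b²−4ac = 4² − 4·1·(-2) = 24
D > 0 non-square ⇒ indefinite ⇒ periodic river

river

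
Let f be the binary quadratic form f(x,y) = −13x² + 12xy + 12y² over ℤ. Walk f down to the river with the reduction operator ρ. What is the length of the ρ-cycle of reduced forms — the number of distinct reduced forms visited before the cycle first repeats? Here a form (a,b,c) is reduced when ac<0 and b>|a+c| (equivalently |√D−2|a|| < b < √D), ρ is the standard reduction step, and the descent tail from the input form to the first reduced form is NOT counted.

D = 768, ⌊√D⌋ = 27
river: ρ → (12,12,-13)
river: ρ → (-13,14,11)
river: ρ → (11,8,-16)
river: ρ → (-16,24,3)
river: ρ → (3,24,-16)
river: ρ → (-16,8,11)
river: ρ → (11,14,-13)
river: ρ → (-13,12,12)
ρ-cycle length = 8 (tail of 0 descent steps not counted)

8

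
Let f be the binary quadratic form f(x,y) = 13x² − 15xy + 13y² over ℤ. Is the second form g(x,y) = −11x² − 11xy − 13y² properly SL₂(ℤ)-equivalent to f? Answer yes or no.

D₁ = -451, D₂ = -451
f: translate: b→11 (≡-15 mod 26), so (13,-15,13)→(13,11,11)
f: flip: (13,11,11)→(11,-11,13)
f: translate: b→11 (≡-11 mod 22), so (11,-11,13)→(11,11,13)
f: reduced (well bottom): (11,11,13) with a≤c, −a<b≤a
g is negative-definite; reduce −g:
−g: reduced (well bottom): (11,11,13) with a≤c, −a<b≤a
flip sign back: reduced form of g is (-11,-11,-13)
reduced forms (11, 11, 13) vs (-11, -11, -13) ⇒ inequivalent

no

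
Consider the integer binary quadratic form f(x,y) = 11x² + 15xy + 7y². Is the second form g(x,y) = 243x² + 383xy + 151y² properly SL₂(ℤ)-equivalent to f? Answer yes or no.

D₁ = -83, D₂ = -83
f: translate: b→-7 (≡15 mod 22), so (11,15,7)→(11,-7,3)
f: flip: (11,-7,3)→(3,7,11)
f: translate: b→1 (≡7 mod 6), so (3,7,11)→(3,1,7)
f: reduced (well bottom): (3,1,7) with a≤c, −a<b≤a
g: translate: b→-103 (≡383 mod 486), so (243,383,151)→(243,-103,11)
g: flip: (243,-103,11)→(11,103,243)
g: translate: b→-7 (≡103 mod 22), so (11,103,243)→(11,-7,3)
g: flip: (11,-7,3)→(3,7,11)
g: translate: b→1 (≡7 mod 6), so (3,7,11)→(3,1,7)
g: reduced (well bottom): (3,1,7) with a≤c, −a<b≤a
reduced forms (3, 1, 7) vs (3, 1, 7) ⇒ equivalent

yes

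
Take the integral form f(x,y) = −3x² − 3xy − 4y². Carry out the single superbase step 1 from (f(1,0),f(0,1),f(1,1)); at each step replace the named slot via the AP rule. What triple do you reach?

start (-3,-4,-10) = (f(1,0),f(0,1),f(1,1))
replace slot 1: 2·((-4)+(-10)) − (-3) = -25 → (-25,-4,-10)

-25,-4,-10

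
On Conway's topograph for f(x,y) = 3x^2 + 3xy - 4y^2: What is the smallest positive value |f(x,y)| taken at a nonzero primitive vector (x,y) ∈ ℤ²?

river: ρ → (-4,5,2)
river: ρ → (2,7,-1)
river: ρ → (-1,7,2)
river: ρ → (2,5,-4)
river: ρ → (-4,3,3)
river: ρ → (3,3,-4)
closes: descent 0, river 6
min |a| on river = 1

1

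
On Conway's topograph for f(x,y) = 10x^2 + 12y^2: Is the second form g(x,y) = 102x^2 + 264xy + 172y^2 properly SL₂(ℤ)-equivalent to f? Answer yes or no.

D₁ = -480, D₂ = -480
f: reduced (well bottom): (10,0,12) with a≤c, −a<b≤a
g: translate: b→60 (≡264 mod 204), so (102,264,172)→(102,60,10)
g: flip: (102,60,10)→(10,-60,102)
g: translate: b→0 (≡-60 mod 20), so (10,-60,102)→(10,0,12)
g: reduced (well bottom): (10,0,12) with a≤c, −a<b≤a
reduced forms (10, 0, 12) vs (10, 0, 12) ⇒ equivalent

yes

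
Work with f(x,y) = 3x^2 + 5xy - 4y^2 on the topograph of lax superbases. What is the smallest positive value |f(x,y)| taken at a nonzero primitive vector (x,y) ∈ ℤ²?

river: ρ → (-4,3,4)
river: ρ → (4,5,-3)
river: ρ → (-3,7,2)
river: ρ → (2,5,-6)
river: ρ → (-6,7,1)
river: ρ → (1,7,-6)
river: ρ → (-6,5,2)
river: ρ → (2,7,-3)
river: ρ → (-3,5,4)
river: ρ → (4,3,-4)
river: ρ → (-4,5,3)
river: ρ → (3,7,-2)
river: ρ → (-2,5,6)
river: ρ → (6,7,-1)
river: ρ → (-1,7,6)
river: ρ → (6,5,-2)
river: ρ → (-2,7,3)
river: ρ → (3,5,-4)
closes: descent 0, river 18
min |a| on river = 1

1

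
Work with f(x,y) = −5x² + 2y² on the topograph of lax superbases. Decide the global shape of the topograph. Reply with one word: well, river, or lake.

D = b²−4ac = 0² − 4·(-5)·2 = 40
D > 0 non-square ⇒ indefinite ⇒ periodic river

river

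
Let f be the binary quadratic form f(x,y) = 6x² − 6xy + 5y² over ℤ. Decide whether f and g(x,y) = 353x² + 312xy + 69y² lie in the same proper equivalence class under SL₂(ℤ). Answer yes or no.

D₁ = -84, D₂ = -84
f: translate: b→6 (≡-6 mod 12), so (6,-6,5)→(6,6,5)
f: flip: (6,6,5)→(5,-6,6)
f: translate: b→4 (≡-6 mod 10), so (5,-6,6)→(5,4,5)
f: reduced (well bottom): (5,4,5) with a≤c, −a<b≤a
g: flip: (353,312,69)→(69,-312,353)
g: translate: b→-36 (≡-312 mod 138), so (69,-312,353)→(69,-36,5)
g: flip: (69,-36,5)→(5,36,69)
g: translate: b→-4 (≡36 mod 10), so (5,36,69)→(5,-4,5)
g: flip: (5,-4,5)→(5,4,5)
g: reduced (well bottom): (5,4,5) with a≤c, −a<b≤a
reduced forms (5, 4, 5) vs (5, 4, 5) ⇒ equivalent

yes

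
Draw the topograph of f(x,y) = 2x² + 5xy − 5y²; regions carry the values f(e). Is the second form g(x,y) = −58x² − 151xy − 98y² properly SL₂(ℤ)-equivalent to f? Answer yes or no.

D₁ = 65, D₂ = 65
river cycle of f (length 6): (-5, 5, 2), (2, 7, -2), (-2, 5, 5), (5, 5, -2), (-2, 7, 2), (2, 5, -5)
river cycle of g (length 6): (-5, 5, 2), (2, 7, -2), (-2, 5, 5), (5, 5, -2), (-2, 7, 2), (2, 5, -5)
cycles coincide ⇒ equivalent

yes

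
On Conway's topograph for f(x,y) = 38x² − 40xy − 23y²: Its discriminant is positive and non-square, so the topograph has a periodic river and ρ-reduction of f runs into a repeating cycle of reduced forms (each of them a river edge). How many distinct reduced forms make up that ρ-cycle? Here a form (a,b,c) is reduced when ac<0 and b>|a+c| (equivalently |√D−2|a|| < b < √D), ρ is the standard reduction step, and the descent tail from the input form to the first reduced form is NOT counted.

D = 5096, ⌊√D⌋ = 71
descent: ρ → (-23,40,38)  [lands on river]
river: ρ → (38,36,-25)
river: ρ → (-25,64,10)
river: ρ → (10,56,-49)
river: ρ → (-49,42,17)
river: ρ → (17,60,-22)
river: ρ → (-22,28,49)
river: ρ → (49,70,-1)
river: ρ → (-1,70,49)
river: ρ → (49,28,-22)
river: ρ → (-22,60,17)
river: ρ → (17,42,-49)
river: ρ → (-49,56,10)
river: ρ → (10,64,-25)
river: ρ → (-25,36,38)
river: ρ → (38,40,-23)
river: ρ → (-23,52,26)
river: ρ → (26,52,-23)
ρ-cycle length = 18 (tail of 1 descent step not counted)

18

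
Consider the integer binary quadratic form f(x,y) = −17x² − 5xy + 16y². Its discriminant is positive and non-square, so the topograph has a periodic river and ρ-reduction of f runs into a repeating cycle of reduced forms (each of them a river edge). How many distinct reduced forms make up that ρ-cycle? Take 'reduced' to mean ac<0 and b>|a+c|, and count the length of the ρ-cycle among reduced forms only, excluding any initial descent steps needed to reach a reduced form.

D = 1113, ⌊√D⌋ = 33
descent: ρ → (16,5,-17)  [lands on river]
river: ρ → (-17,29,4)
river: ρ → (4,27,-24)
river: ρ → (-24,21,7)
river: ρ → (7,21,-24)
river: ρ → (-24,27,4)
river: ρ → (4,29,-17)
river: ρ → (-17,5,16)
river: ρ → (16,27,-6)
river: ρ → (-6,33,1)
river: ρ → (1,33,-6)
river: ρ → (-6,27,16)
ρ-cycle length = 12 (tail of 1 descent step not counted)

12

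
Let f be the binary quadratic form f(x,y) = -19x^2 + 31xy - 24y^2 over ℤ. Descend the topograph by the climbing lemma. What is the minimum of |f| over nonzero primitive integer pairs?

translate: b→7 (≡-31 mod 38), so (19,-31,24)→(19,7,12)
flip: (19,7,12)→(12,-7,19)
reduced (well bottom): (12,-7,19) with a≤c, −a<b≤a
well minimum |f| = |-12| = 12 (negative-definite)

12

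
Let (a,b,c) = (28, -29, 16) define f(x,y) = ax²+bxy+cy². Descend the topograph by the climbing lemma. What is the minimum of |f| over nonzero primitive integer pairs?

translate: b→27 (≡-29 mod 56), so (28,-29,16)→(28,27,15)
flip: (28,27,15)→(15,-27,28)
translate: b→3 (≡-27 mod 30), so (15,-27,28)→(15,3,16)
reduced (well bottom): (15,3,16) with a≤c, −a<b≤a
well minimum = a = 15

15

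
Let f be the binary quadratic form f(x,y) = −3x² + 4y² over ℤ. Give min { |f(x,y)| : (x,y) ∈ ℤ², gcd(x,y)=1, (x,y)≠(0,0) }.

descent: ρ → (4,0,-3)
descent: ρ → (-3,6,1)  [lands on river]
river: ρ → (1,6,-3)
closes: descent 2, river 2
min |a| on river = 1

1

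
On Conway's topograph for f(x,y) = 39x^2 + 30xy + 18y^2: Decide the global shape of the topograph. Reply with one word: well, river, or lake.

D = b²−4ac = 30² − 4·39·18 = -1908
D < 0 ⇒ definite ⇒ every region one sign ⇒ single well

well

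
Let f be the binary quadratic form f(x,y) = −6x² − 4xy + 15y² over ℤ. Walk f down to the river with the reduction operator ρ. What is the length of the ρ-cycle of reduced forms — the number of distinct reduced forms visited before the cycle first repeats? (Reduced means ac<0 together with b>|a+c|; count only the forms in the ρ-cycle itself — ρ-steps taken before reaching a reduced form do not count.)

D = 376, ⌊√D⌋ = 19
descent: ρ → (15,4,-6)
descent: ρ → (-6,8,13)  [lands on river]
river: ρ → (13,18,-1)
river: ρ → (-1,18,13)
river: ρ → (13,8,-6)
river: ρ → (-6,16,5)
river: ρ → (5,14,-9)
river: ρ → (-9,4,10)
river: ρ → (10,16,-3)
river: ρ → (-3,14,15)
river: ρ → (15,16,-2)
river: ρ → (-2,16,15)
river: ρ → (15,14,-3)
river: ρ → (-3,16,10)
river: ρ → (10,4,-9)
river: ρ → (-9,14,5)
river: ρ → (5,16,-6)
ρ-cycle length = 16 (tail of 2 descent steps not counted)

16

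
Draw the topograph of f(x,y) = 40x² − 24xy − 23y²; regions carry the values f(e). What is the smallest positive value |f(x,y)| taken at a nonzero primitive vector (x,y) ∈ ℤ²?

descent: ρ → (-23,24,40)  [lands on river]
river: ρ → (40,56,-7)
river: ρ → (-7,56,40)
river: ρ → (40,24,-23)
river: ρ → (-23,22,41)
river: ρ → (41,60,-4)
river: ρ → (-4,60,41)
river: ρ → (41,22,-23)
closes: descent 1, river 8
min |a| on river = 4

4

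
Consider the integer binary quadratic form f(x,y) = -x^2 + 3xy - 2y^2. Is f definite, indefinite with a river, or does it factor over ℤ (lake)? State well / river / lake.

D = b²−4ac = 3² − 4·(-1)·(-2) = 1
D = 1² is a perfect square ⇒ form factors over ℤ ⇒ lakes

lake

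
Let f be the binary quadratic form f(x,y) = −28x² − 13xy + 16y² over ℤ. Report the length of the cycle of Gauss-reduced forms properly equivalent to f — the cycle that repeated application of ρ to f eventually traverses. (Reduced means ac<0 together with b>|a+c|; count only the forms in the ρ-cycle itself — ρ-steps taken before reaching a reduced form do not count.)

D = 1961, ⌊√D⌋ = 44
descent: ρ → (16,13,-28)  [lands on river]
river: ρ → (-28,43,1)
river: ρ → (1,43,-28)
river: ρ → (-28,13,16)
river: ρ → (16,19,-25)
river: ρ → (-25,31,10)
river: ρ → (10,29,-28)
river: ρ → (-28,27,11)
river: ρ → (11,39,-10)
river: ρ → (-10,41,7)
river: ρ → (7,43,-4)
river: ρ → (-4,37,37)
river: ρ → (37,37,-4)
river: ρ → (-4,43,7)
river: ρ → (7,41,-10)
river: ρ → (-10,39,11)
river: ρ → (11,27,-28)
river: ρ → (-28,29,10)
river: ρ → (10,31,-25)
river: ρ → (-25,19,16)
ρ-cycle length = 20 (tail of 1 descent step not counted)

20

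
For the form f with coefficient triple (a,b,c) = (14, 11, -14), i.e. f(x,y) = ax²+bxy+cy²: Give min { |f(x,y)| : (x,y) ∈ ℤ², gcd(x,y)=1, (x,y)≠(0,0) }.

river: ρ → (-14,17,11)
river: ρ → (11,27,-4)
river: ρ → (-4,29,4)
river: ρ → (4,27,-11)
river: ρ → (-11,17,14)
river: ρ → (14,11,-14)
closes: descent 0, river 6
min |a| on river = 4

4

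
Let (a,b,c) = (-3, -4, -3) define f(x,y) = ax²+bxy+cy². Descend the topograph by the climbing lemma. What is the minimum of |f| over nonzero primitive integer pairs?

translate: b→-2 (≡4 mod 6), so (3,4,3)→(3,-2,2)
flip: (3,-2,2)→(2,2,3)
reduced (well bottom): (2,2,3) with a≤c, −a<b≤a
well minimum |f| = |-2| = 2 (negative-definite)

2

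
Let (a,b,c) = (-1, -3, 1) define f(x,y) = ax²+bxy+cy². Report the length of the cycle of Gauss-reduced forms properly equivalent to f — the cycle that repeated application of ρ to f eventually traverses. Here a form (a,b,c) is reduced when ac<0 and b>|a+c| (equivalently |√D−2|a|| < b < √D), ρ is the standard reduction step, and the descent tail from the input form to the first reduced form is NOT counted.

D = 13, ⌊√D⌋ = 3
descent: ρ → (1,3,-1)  [lands on river]
river: ρ → (-1,3,1)
ρ-cycle length = 2 (tail of 1 descent step not counted)

2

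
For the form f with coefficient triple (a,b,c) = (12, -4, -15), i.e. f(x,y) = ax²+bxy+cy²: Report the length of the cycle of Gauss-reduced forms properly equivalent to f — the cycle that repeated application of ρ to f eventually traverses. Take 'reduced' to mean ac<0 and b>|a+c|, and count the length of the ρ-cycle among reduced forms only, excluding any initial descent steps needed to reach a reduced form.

D = 736, ⌊√D⌋ = 27
descent: ρ → (-15,4,12)  [lands on river]
river: ρ → (12,20,-7)
river: ρ → (-7,22,9)
river: ρ → (9,14,-15)
river: ρ → (-15,16,8)
river: ρ → (8,16,-15)
river: ρ → (-15,14,9)
river: ρ → (9,22,-7)
river: ρ → (-7,20,12)
river: ρ → (12,4,-15)
river: ρ → (-15,26,1)
river: ρ → (1,26,-15)
ρ-cycle length = 12 (tail of 1 descent step not counted)

12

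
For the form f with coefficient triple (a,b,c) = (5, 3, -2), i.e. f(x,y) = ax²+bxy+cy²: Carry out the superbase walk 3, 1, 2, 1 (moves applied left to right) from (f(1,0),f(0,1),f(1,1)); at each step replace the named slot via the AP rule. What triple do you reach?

start (5,-2,6) = (f(1,0),f(0,1),f(1,1))
replace slot 3: 2·(5+(-2)) − 6 = 0 → (5,-2,0)
replace slot 1: 2·((-2)+0) − 5 = -9 → (-9,-2,0)
replace slot 2: 2·((-9)+0) − (-2) = -16 → (-9,-16,0)
replace slot 1: 2·((-16)+0) − (-9) = -23 → (-23,-16,0)

-23,-16,0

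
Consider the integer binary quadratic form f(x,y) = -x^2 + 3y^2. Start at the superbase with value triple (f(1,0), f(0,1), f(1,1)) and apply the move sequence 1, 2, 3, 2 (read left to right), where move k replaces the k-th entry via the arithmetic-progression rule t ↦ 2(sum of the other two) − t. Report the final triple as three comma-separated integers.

start (-1,3,2) = (f(1,0),f(0,1),f(1,1))
replace slot 1: 2·(3+2) − (-1) = 11 → (11,3,2)
replace slot 2: 2·(11+2) − 3 = 23 → (11,23,2)
replace slot 3: 2·(11+23) − 2 = 66 → (11,23,66)
replace slot 2: 2·(11+66) − 23 = 131 → (11,131,66)

11,131,66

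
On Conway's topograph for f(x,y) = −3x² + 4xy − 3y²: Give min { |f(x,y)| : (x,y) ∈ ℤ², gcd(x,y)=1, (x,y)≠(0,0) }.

translate: b→2 (≡-4 mod 6), so (3,-4,3)→(3,2,2)
flip: (3,2,2)→(2,-2,3)
translate: b→2 (≡-2 mod 4), so (2,-2,3)→(2,2,3)
reduced (well bottom): (2,2,3) with a≤c, −a<b≤a
well minimum |f| = |-2| = 2 (negative-definite)

2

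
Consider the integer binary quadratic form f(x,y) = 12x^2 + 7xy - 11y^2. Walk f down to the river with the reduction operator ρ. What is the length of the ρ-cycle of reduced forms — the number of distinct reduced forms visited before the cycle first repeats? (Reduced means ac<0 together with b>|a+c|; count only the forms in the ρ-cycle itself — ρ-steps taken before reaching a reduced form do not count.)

D = 577, ⌊√D⌋ = 24
river: ρ → (-11,15,8)
river: ρ → (8,17,-9)
river: ρ → (-9,19,6)
river: ρ → (6,17,-12)
river: ρ → (-12,7,11)
river: ρ → (11,15,-8)
river: ρ → (-8,17,9)
river: ρ → (9,19,-6)
river: ρ → (-6,17,12)
river: ρ → (12,7,-11)
ρ-cycle length = 10 (tail of 0 descent steps not counted)

10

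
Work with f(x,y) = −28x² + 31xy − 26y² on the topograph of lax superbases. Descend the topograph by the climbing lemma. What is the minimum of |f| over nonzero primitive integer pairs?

translate: b→25 (≡-31 mod 56), so (28,-31,26)→(28,25,23)
flip: (28,25,23)→(23,-25,28)
translate: b→21 (≡-25 mod 46), so (23,-25,28)→(23,21,26)
reduced (well bottom): (23,21,26) with a≤c, −a<b≤a
well minimum |f| = |-23| = 23 (negative-definite)

23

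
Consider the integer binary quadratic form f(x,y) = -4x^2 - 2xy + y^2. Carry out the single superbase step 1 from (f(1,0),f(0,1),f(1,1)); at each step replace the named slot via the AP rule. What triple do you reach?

start (-4,1,-5) = (f(1,0),f(0,1),f(1,1))
replace slot 1: 2·(1+(-5)) − (-4) = -4 → (-4,1,-5)

-4,1,-5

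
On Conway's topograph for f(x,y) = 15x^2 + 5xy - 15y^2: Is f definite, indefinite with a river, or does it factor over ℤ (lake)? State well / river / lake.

D = b²−4ac = 5² − 4·15·(-15) = 925
D > 0 non-square ⇒ indefinite ⇒ periodic river

river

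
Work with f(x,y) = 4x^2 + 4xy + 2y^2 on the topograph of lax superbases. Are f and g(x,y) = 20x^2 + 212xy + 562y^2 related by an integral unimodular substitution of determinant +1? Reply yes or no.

D₁ = -16, D₂ = -16
f: flip: (4,4,2)→(2,-4,4)
f: translate: b→0 (≡-4 mod 4), so (2,-4,4)→(2,0,2)
f: reduced (well bottom): (2,0,2) with a≤c, −a<b≤a
g: translate: b→12 (≡212 mod 40), so (20,212,562)→(20,12,2)
g: flip: (20,12,2)→(2,-12,20)
g: translate: b→0 (≡-12 mod 4), so (2,-12,20)→(2,0,2)
g: reduced (well bottom): (2,0,2) with a≤c, −a<b≤a
reduced forms (2, 0, 2) vs (2, 0, 2) ⇒ equivalent

yes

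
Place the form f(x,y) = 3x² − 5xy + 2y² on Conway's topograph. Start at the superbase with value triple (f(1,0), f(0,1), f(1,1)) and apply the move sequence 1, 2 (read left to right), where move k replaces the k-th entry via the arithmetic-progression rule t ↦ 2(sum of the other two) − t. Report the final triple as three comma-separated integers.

start (3,2,0) = (f(1,0),f(0,1),f(1,1))
replace slot 1: 2·(2+0) − 3 = 1 → (1,2,0)
replace slot 2: 2·(1+0) − 2 = 0 → (1,0,0)

1,0,0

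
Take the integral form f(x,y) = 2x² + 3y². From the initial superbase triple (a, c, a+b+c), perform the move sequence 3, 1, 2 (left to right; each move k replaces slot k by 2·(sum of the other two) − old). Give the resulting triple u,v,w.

start (2,3,5) = (f(1,0),f(0,1),f(1,1))
replace slot 3: 2·(2+3) − 5 = 5 → (2,3,5)
replace slot 1: 2·(3+5) − 2 = 14 → (14,3,5)
replace slot 2: 2·(14+5) − 3 = 35 → (14,35,5)

14,35,5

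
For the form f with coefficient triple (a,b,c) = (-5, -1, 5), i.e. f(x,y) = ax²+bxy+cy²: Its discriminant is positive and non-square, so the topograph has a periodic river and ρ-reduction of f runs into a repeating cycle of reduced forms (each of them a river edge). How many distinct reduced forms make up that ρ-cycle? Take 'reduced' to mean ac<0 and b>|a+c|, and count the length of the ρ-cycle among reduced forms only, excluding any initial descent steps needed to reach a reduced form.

D = 101, ⌊√D⌋ = 10
descent: ρ → (5,1,-5)  [lands on river]
river: ρ → (-5,9,1)
river: ρ → (1,9,-5)
river: ρ → (-5,1,5)
river: ρ → (5,9,-1)
river: ρ → (-1,9,5)
ρ-cycle length = 6 (tail of 1 descent step not counted)

6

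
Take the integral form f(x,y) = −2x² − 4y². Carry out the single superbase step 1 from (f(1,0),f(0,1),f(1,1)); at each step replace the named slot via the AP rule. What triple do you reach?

start (-2,-4,-6) = (f(1,0),f(0,1),f(1,1))
replace slot 1: 2·((-4)+(-6)) − (-2) = -18 → (-18,-4,-6)

-18,-4,-6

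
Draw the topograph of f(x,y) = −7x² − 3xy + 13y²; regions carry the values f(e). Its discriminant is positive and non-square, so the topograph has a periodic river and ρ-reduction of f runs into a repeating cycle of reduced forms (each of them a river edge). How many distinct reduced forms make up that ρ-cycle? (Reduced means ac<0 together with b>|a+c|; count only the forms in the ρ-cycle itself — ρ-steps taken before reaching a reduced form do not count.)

D = 373, ⌊√D⌋ = 19
descent: ρ → (13,3,-7)
descent: ρ → (-7,11,9)  [lands on river]
river: ρ → (9,7,-9)
river: ρ → (-9,11,7)
river: ρ → (7,17,-3)
river: ρ → (-3,19,1)
river: ρ → (1,19,-3)
river: ρ → (-3,17,7)
river: ρ → (7,11,-9)
river: ρ → (-9,7,9)
river: ρ → (9,11,-7)
river: ρ → (-7,17,3)
river: ρ → (3,19,-1)
river: ρ → (-1,19,3)
river: ρ → (3,17,-7)
ρ-cycle length = 14 (tail of 2 descent steps not counted)

14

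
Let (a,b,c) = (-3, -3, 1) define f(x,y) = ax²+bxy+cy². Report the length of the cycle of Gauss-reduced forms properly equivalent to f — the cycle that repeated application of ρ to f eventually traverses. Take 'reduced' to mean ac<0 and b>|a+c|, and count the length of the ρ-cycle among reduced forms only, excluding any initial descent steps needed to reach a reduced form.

D = 21, ⌊√D⌋ = 4
descent: ρ → (1,3,-3)  [lands on river]
river: ρ → (-3,3,1)
ρ-cycle length = 2 (tail of 1 descent step not counted)

2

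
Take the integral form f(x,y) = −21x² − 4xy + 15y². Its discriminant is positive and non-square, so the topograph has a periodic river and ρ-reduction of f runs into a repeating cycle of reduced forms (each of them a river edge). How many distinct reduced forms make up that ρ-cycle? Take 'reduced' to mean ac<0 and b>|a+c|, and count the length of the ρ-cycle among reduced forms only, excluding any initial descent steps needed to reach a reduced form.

D = 1276, ⌊√D⌋ = 35
descent: ρ → (15,34,-2)  [lands on river]
river: ρ → (-2,34,15)
river: ρ → (15,26,-10)
river: ρ → (-10,34,3)
river: ρ → (3,32,-21)
river: ρ → (-21,10,14)
river: ρ → (14,18,-17)
river: ρ → (-17,16,15)
river: ρ → (15,14,-18)
river: ρ → (-18,22,11)
river: ρ → (11,22,-18)
river: ρ → (-18,14,15)
river: ρ → (15,16,-17)
river: ρ → (-17,18,14)
river: ρ → (14,10,-21)
river: ρ → (-21,32,3)
river: ρ → (3,34,-10)
river: ρ → (-10,26,15)
ρ-cycle length = 18 (tail of 1 descent step not counted)

18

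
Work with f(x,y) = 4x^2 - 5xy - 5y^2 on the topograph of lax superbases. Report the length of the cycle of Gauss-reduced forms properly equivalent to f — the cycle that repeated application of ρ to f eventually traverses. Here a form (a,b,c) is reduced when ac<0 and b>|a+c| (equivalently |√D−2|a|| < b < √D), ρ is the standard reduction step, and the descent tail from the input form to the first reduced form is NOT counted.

D = 105, ⌊√D⌋ = 10
descent: ρ → (-5,5,4)  [lands on river]
river: ρ → (4,3,-6)
river: ρ → (-6,9,1)
river: ρ → (1,9,-6)
river: ρ → (-6,3,4)
river: ρ → (4,5,-5)
ρ-cycle length = 6 (tail of 1 descent step not counted)

6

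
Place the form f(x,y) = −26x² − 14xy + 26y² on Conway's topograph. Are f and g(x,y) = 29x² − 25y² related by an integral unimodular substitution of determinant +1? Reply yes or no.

D₁ = 2900, D₂ = 2900
river cycle of f (length 4): (26, 14, -26), (-26, 38, 14), (14, 46, -14), (-14, 38, 26)
river cycle of g (length 6): (-25, 50, 4), (4, 46, -49), (-49, 52, 1), (1, 52, -49), (-49, 46, 4), (4, 50, -25)
cycles differ ⇒ inequivalent

no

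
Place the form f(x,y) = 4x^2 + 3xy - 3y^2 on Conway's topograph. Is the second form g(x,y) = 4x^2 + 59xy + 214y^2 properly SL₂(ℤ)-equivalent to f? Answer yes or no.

D₁ = 57, D₂ = 57
river cycle of f (length 6): (-3, 3, 4), (4, 5, -2), (-2, 7, 1), (1, 7, -2), (-2, 5, 4), (4, 3, -3)
river cycle of g (length 6): (4, 3, -3), (-3, 3, 4), (4, 5, -2), (-2, 7, 1), (1, 7, -2), (-2, 5, 4)
cycles coincide ⇒ equivalent

yes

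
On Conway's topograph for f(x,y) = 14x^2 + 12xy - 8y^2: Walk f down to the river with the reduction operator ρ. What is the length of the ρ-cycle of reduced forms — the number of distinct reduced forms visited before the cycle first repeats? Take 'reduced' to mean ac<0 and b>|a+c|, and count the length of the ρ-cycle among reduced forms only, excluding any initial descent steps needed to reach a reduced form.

D = 592, ⌊√D⌋ = 24
river: ρ → (-8,20,6)
river: ρ → (6,16,-14)
river: ρ → (-14,12,8)
river: ρ → (8,20,-6)
river: ρ → (-6,16,14)
river: ρ → (14,12,-8)
ρ-cycle length = 6 (tail of 0 descent steps not counted)

6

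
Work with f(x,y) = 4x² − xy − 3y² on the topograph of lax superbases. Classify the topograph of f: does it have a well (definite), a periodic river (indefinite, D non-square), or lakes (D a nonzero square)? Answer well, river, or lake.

D = b²−4ac = (-1)² − 4·4·(-3) = 49
D = 7² is a perfect square ⇒ form factors over ℤ ⇒ lakes

lake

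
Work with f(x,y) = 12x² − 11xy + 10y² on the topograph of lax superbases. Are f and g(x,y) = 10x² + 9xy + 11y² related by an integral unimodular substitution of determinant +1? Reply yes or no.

D₁ = -359, D₂ = -359
f: flip: (12,-11,10)→(10,11,12)
f: translate: b→-9 (≡11 mod 20), so (10,11,12)→(10,-9,11)
f: reduced (well bottom): (10,-9,11) with a≤c, −a<b≤a
g: reduced (well bottom): (10,9,11) with a≤c, −a<b≤a
reduced forms (10, -9, 11) vs (10, 9, 11) ⇒ inequivalent

no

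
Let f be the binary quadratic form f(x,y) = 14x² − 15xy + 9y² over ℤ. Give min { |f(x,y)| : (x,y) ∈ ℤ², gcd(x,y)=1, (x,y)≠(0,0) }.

translate: b→13 (≡-15 mod 28), so (14,-15,9)→(14,13,8)
flip: (14,13,8)→(8,-13,14)
translate: b→3 (≡-13 mod 16), so (8,-13,14)→(8,3,9)
reduced (well bottom): (8,3,9) with a≤c, −a<b≤a
well minimum = a = 8

8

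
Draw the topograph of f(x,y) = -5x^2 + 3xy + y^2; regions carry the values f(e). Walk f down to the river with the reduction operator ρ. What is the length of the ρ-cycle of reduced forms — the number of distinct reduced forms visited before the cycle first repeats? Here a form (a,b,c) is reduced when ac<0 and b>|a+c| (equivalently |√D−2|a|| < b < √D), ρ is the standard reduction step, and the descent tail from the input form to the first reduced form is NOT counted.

D = 29, ⌊√D⌋ = 5
descent: ρ → (1,5,-1)  [lands on river]
river: ρ → (-1,5,1)
ρ-cycle length = 2 (tail of 1 descent step not counted)

2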